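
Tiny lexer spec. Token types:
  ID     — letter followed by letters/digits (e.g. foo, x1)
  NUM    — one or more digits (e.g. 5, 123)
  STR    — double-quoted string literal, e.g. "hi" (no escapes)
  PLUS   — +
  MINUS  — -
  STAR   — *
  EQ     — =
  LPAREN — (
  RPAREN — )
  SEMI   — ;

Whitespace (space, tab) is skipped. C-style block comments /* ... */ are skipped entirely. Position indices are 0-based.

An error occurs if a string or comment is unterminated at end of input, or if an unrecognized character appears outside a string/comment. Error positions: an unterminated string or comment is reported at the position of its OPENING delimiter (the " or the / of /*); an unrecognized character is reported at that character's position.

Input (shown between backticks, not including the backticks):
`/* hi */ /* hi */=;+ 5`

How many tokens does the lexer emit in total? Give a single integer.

Answer: 4

Derivation:
pos=0: enter COMMENT mode (saw '/*')
exit COMMENT mode (now at pos=8)
pos=9: enter COMMENT mode (saw '/*')
exit COMMENT mode (now at pos=17)
pos=17: emit EQ '='
pos=18: emit SEMI ';'
pos=19: emit PLUS '+'
pos=21: emit NUM '5' (now at pos=22)
DONE. 4 tokens: [EQ, SEMI, PLUS, NUM]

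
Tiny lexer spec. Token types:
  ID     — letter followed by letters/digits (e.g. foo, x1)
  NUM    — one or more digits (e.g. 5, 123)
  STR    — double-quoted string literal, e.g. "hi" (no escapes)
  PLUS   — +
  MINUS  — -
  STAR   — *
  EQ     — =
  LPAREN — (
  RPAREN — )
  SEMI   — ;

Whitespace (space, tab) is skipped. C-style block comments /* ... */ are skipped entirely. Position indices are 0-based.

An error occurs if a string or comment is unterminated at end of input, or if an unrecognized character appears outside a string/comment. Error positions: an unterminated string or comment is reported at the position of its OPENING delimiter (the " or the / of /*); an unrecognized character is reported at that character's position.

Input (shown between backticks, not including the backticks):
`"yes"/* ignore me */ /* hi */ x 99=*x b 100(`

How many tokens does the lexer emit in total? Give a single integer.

pos=0: enter STRING mode
pos=0: emit STR "yes" (now at pos=5)
pos=5: enter COMMENT mode (saw '/*')
exit COMMENT mode (now at pos=20)
pos=21: enter COMMENT mode (saw '/*')
exit COMMENT mode (now at pos=29)
pos=30: emit ID 'x' (now at pos=31)
pos=32: emit NUM '99' (now at pos=34)
pos=34: emit EQ '='
pos=35: emit STAR '*'
pos=36: emit ID 'x' (now at pos=37)
pos=38: emit ID 'b' (now at pos=39)
pos=40: emit NUM '100' (now at pos=43)
pos=43: emit LPAREN '('
DONE. 9 tokens: [STR, ID, NUM, EQ, STAR, ID, ID, NUM, LPAREN]

Answer: 9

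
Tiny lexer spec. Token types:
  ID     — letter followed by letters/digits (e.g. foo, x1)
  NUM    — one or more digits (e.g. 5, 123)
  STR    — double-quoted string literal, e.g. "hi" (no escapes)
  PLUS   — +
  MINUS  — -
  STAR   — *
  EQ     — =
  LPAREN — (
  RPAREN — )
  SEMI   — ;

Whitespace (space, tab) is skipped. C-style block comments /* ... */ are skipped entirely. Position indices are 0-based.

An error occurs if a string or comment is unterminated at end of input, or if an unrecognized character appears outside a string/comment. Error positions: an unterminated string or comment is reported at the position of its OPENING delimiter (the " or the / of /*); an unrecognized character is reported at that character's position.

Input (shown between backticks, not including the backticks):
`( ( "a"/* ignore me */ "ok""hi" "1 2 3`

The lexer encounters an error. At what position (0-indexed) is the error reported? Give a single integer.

Answer: 32

Derivation:
pos=0: emit LPAREN '('
pos=2: emit LPAREN '('
pos=4: enter STRING mode
pos=4: emit STR "a" (now at pos=7)
pos=7: enter COMMENT mode (saw '/*')
exit COMMENT mode (now at pos=22)
pos=23: enter STRING mode
pos=23: emit STR "ok" (now at pos=27)
pos=27: enter STRING mode
pos=27: emit STR "hi" (now at pos=31)
pos=32: enter STRING mode
pos=32: ERROR — unterminated string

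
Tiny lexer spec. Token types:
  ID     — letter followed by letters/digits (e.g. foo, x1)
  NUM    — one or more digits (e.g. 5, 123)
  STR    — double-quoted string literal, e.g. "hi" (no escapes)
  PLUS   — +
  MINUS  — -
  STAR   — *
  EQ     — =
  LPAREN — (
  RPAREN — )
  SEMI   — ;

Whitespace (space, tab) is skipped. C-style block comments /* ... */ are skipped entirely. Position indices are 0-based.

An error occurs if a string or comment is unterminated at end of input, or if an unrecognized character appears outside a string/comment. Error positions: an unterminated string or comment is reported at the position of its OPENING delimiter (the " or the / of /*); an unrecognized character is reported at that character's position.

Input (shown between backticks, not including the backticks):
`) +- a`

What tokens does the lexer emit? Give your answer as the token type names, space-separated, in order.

Answer: RPAREN PLUS MINUS ID

Derivation:
pos=0: emit RPAREN ')'
pos=2: emit PLUS '+'
pos=3: emit MINUS '-'
pos=5: emit ID 'a' (now at pos=6)
DONE. 4 tokens: [RPAREN, PLUS, MINUS, ID]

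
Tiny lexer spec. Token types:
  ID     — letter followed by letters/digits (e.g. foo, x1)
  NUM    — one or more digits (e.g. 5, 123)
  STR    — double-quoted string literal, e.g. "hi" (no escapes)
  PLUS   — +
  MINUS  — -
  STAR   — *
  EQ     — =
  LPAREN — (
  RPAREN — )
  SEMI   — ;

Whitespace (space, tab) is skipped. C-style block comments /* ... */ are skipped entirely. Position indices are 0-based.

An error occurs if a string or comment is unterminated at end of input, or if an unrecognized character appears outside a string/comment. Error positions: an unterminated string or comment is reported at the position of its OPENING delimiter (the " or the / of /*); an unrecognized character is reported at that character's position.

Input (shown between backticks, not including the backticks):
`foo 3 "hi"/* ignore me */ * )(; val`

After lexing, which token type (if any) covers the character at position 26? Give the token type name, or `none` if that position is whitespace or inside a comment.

Answer: STAR

Derivation:
pos=0: emit ID 'foo' (now at pos=3)
pos=4: emit NUM '3' (now at pos=5)
pos=6: enter STRING mode
pos=6: emit STR "hi" (now at pos=10)
pos=10: enter COMMENT mode (saw '/*')
exit COMMENT mode (now at pos=25)
pos=26: emit STAR '*'
pos=28: emit RPAREN ')'
pos=29: emit LPAREN '('
pos=30: emit SEMI ';'
pos=32: emit ID 'val' (now at pos=35)
DONE. 8 tokens: [ID, NUM, STR, STAR, RPAREN, LPAREN, SEMI, ID]
Position 26: char is '*' -> STAR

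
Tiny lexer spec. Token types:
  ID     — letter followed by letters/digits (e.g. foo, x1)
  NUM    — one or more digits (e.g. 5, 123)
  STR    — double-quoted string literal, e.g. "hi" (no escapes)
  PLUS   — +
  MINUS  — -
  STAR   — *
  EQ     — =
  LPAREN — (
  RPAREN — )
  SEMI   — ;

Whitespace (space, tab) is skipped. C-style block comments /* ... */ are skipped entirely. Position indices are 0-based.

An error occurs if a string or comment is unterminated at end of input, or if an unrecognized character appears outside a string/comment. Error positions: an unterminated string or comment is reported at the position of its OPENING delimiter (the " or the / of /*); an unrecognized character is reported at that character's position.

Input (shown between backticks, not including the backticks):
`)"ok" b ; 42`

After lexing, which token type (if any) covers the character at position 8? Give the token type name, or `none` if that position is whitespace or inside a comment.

Answer: SEMI

Derivation:
pos=0: emit RPAREN ')'
pos=1: enter STRING mode
pos=1: emit STR "ok" (now at pos=5)
pos=6: emit ID 'b' (now at pos=7)
pos=8: emit SEMI ';'
pos=10: emit NUM '42' (now at pos=12)
DONE. 5 tokens: [RPAREN, STR, ID, SEMI, NUM]
Position 8: char is ';' -> SEMI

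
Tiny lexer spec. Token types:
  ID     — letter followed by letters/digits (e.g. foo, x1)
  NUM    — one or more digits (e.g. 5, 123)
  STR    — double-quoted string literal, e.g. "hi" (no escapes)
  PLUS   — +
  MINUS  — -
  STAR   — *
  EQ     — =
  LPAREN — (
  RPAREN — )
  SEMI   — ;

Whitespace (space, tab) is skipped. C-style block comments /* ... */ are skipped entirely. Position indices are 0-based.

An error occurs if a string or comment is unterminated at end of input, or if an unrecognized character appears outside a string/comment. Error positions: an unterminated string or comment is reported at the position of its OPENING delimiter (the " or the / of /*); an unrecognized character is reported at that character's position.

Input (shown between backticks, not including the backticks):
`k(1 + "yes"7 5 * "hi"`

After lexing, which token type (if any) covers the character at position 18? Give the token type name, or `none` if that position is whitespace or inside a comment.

pos=0: emit ID 'k' (now at pos=1)
pos=1: emit LPAREN '('
pos=2: emit NUM '1' (now at pos=3)
pos=4: emit PLUS '+'
pos=6: enter STRING mode
pos=6: emit STR "yes" (now at pos=11)
pos=11: emit NUM '7' (now at pos=12)
pos=13: emit NUM '5' (now at pos=14)
pos=15: emit STAR '*'
pos=17: enter STRING mode
pos=17: emit STR "hi" (now at pos=21)
DONE. 9 tokens: [ID, LPAREN, NUM, PLUS, STR, NUM, NUM, STAR, STR]
Position 18: char is 'h' -> STR

Answer: STR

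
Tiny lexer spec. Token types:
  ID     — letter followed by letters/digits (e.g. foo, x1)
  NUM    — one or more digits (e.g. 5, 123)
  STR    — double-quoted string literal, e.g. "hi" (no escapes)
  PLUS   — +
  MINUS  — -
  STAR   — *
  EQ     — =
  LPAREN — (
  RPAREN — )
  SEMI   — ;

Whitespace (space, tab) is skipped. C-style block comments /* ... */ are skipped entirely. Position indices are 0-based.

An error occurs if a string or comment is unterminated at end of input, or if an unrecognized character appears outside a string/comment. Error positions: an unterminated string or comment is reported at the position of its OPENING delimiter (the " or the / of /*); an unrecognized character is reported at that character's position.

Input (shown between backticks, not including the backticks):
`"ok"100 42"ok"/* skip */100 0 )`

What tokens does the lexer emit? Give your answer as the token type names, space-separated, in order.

pos=0: enter STRING mode
pos=0: emit STR "ok" (now at pos=4)
pos=4: emit NUM '100' (now at pos=7)
pos=8: emit NUM '42' (now at pos=10)
pos=10: enter STRING mode
pos=10: emit STR "ok" (now at pos=14)
pos=14: enter COMMENT mode (saw '/*')
exit COMMENT mode (now at pos=24)
pos=24: emit NUM '100' (now at pos=27)
pos=28: emit NUM '0' (now at pos=29)
pos=30: emit RPAREN ')'
DONE. 7 tokens: [STR, NUM, NUM, STR, NUM, NUM, RPAREN]

Answer: STR NUM NUM STR NUM NUM RPAREN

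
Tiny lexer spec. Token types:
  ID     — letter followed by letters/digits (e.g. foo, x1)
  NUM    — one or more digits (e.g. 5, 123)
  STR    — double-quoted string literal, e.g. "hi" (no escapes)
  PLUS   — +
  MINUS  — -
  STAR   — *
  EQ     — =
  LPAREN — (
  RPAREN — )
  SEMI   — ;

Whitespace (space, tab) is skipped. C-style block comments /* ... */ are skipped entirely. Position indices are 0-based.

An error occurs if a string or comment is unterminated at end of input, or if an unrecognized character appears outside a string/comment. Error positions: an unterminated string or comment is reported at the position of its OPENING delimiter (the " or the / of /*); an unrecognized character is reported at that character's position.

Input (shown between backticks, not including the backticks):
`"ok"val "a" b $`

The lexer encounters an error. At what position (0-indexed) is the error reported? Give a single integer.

pos=0: enter STRING mode
pos=0: emit STR "ok" (now at pos=4)
pos=4: emit ID 'val' (now at pos=7)
pos=8: enter STRING mode
pos=8: emit STR "a" (now at pos=11)
pos=12: emit ID 'b' (now at pos=13)
pos=14: ERROR — unrecognized char '$'

Answer: 14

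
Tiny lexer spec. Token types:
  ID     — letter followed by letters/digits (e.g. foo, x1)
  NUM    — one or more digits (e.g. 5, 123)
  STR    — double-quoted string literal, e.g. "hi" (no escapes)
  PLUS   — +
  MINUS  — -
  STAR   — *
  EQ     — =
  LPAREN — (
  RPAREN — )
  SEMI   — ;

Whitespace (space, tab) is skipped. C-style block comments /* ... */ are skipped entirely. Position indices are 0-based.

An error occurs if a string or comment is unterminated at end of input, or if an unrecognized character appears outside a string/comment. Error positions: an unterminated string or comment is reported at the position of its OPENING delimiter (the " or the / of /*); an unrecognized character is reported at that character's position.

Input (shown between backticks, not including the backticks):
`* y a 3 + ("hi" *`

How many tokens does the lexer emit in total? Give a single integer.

Answer: 8

Derivation:
pos=0: emit STAR '*'
pos=2: emit ID 'y' (now at pos=3)
pos=4: emit ID 'a' (now at pos=5)
pos=6: emit NUM '3' (now at pos=7)
pos=8: emit PLUS '+'
pos=10: emit LPAREN '('
pos=11: enter STRING mode
pos=11: emit STR "hi" (now at pos=15)
pos=16: emit STAR '*'
DONE. 8 tokens: [STAR, ID, ID, NUM, PLUS, LPAREN, STR, STAR]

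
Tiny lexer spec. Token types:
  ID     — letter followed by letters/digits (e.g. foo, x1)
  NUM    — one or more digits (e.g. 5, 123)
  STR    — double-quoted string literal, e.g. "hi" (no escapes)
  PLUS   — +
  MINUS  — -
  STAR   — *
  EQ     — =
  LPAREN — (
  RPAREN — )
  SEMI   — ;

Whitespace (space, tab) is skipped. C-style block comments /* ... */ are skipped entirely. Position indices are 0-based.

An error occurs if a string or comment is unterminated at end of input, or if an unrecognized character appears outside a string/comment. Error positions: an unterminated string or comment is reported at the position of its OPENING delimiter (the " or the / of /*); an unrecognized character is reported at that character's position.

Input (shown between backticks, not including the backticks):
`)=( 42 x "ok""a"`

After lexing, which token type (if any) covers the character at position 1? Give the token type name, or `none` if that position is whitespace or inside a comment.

Answer: EQ

Derivation:
pos=0: emit RPAREN ')'
pos=1: emit EQ '='
pos=2: emit LPAREN '('
pos=4: emit NUM '42' (now at pos=6)
pos=7: emit ID 'x' (now at pos=8)
pos=9: enter STRING mode
pos=9: emit STR "ok" (now at pos=13)
pos=13: enter STRING mode
pos=13: emit STR "a" (now at pos=16)
DONE. 7 tokens: [RPAREN, EQ, LPAREN, NUM, ID, STR, STR]
Position 1: char is '=' -> EQ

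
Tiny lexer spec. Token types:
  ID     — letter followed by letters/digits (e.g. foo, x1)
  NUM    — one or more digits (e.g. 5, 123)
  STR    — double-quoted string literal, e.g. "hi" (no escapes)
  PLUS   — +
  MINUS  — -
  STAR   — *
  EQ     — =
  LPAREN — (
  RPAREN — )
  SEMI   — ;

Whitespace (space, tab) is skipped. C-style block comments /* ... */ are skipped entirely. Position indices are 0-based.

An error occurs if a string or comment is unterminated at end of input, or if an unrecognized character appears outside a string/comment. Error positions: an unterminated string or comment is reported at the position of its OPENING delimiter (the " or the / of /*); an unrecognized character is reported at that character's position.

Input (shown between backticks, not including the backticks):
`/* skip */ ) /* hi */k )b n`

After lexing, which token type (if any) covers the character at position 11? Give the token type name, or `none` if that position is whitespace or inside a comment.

Answer: RPAREN

Derivation:
pos=0: enter COMMENT mode (saw '/*')
exit COMMENT mode (now at pos=10)
pos=11: emit RPAREN ')'
pos=13: enter COMMENT mode (saw '/*')
exit COMMENT mode (now at pos=21)
pos=21: emit ID 'k' (now at pos=22)
pos=23: emit RPAREN ')'
pos=24: emit ID 'b' (now at pos=25)
pos=26: emit ID 'n' (now at pos=27)
DONE. 5 tokens: [RPAREN, ID, RPAREN, ID, ID]
Position 11: char is ')' -> RPAREN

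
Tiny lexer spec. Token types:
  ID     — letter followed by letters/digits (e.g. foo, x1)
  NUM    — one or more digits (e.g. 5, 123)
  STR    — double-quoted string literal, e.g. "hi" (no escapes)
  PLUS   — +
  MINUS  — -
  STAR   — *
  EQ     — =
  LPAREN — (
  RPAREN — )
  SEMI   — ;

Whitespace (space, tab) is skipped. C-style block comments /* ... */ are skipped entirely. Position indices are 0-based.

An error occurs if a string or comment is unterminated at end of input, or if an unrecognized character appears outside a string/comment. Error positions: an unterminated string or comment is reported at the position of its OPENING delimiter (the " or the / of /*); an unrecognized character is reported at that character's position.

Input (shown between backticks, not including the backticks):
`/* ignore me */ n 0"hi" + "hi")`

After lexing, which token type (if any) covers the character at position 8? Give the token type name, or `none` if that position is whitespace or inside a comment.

pos=0: enter COMMENT mode (saw '/*')
exit COMMENT mode (now at pos=15)
pos=16: emit ID 'n' (now at pos=17)
pos=18: emit NUM '0' (now at pos=19)
pos=19: enter STRING mode
pos=19: emit STR "hi" (now at pos=23)
pos=24: emit PLUS '+'
pos=26: enter STRING mode
pos=26: emit STR "hi" (now at pos=30)
pos=30: emit RPAREN ')'
DONE. 6 tokens: [ID, NUM, STR, PLUS, STR, RPAREN]
Position 8: char is 'e' -> none

Answer: none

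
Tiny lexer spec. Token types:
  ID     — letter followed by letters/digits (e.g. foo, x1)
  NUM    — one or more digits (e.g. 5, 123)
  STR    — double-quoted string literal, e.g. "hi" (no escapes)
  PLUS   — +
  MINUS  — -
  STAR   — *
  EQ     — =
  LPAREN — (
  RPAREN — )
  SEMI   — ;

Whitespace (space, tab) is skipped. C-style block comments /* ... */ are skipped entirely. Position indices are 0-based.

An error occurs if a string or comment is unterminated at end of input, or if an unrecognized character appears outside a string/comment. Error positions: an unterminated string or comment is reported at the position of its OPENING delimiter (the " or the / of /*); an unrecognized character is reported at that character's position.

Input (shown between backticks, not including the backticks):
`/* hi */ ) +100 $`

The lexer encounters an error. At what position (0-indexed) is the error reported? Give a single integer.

Answer: 16

Derivation:
pos=0: enter COMMENT mode (saw '/*')
exit COMMENT mode (now at pos=8)
pos=9: emit RPAREN ')'
pos=11: emit PLUS '+'
pos=12: emit NUM '100' (now at pos=15)
pos=16: ERROR — unrecognized char '$'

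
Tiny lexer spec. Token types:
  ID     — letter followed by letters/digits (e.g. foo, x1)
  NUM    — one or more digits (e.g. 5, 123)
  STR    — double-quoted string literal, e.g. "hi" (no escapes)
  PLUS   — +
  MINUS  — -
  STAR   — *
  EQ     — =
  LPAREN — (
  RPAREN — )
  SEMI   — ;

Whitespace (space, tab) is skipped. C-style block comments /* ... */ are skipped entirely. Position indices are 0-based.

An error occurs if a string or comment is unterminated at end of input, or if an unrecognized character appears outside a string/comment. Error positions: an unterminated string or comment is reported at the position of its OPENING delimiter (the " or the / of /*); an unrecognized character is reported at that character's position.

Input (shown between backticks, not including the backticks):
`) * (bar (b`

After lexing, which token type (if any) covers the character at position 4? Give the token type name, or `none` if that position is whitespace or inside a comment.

Answer: LPAREN

Derivation:
pos=0: emit RPAREN ')'
pos=2: emit STAR '*'
pos=4: emit LPAREN '('
pos=5: emit ID 'bar' (now at pos=8)
pos=9: emit LPAREN '('
pos=10: emit ID 'b' (now at pos=11)
DONE. 6 tokens: [RPAREN, STAR, LPAREN, ID, LPAREN, ID]
Position 4: char is '(' -> LPAREN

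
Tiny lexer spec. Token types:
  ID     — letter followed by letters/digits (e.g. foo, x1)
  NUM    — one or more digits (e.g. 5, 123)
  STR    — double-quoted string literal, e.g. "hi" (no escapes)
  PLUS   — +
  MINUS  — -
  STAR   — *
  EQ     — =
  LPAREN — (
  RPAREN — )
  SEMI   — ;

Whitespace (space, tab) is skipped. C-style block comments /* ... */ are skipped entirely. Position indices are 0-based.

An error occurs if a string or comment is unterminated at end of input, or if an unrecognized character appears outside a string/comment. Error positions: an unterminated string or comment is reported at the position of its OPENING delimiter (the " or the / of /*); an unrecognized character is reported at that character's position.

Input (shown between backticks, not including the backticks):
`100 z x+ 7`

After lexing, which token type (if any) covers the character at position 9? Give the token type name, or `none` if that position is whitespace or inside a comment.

Answer: NUM

Derivation:
pos=0: emit NUM '100' (now at pos=3)
pos=4: emit ID 'z' (now at pos=5)
pos=6: emit ID 'x' (now at pos=7)
pos=7: emit PLUS '+'
pos=9: emit NUM '7' (now at pos=10)
DONE. 5 tokens: [NUM, ID, ID, PLUS, NUM]
Position 9: char is '7' -> NUM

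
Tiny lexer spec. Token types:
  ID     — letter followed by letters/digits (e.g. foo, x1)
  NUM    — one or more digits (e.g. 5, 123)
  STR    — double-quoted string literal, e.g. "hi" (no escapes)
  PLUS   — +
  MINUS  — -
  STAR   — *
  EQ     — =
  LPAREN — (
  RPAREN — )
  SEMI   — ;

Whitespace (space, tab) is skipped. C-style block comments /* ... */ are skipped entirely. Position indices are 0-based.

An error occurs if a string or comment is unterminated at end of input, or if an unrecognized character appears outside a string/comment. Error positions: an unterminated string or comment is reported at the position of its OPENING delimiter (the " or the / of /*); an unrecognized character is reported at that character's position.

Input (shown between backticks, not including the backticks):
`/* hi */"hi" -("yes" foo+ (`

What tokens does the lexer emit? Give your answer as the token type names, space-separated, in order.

pos=0: enter COMMENT mode (saw '/*')
exit COMMENT mode (now at pos=8)
pos=8: enter STRING mode
pos=8: emit STR "hi" (now at pos=12)
pos=13: emit MINUS '-'
pos=14: emit LPAREN '('
pos=15: enter STRING mode
pos=15: emit STR "yes" (now at pos=20)
pos=21: emit ID 'foo' (now at pos=24)
pos=24: emit PLUS '+'
pos=26: emit LPAREN '('
DONE. 7 tokens: [STR, MINUS, LPAREN, STR, ID, PLUS, LPAREN]

Answer: STR MINUS LPAREN STR ID PLUS LPAREN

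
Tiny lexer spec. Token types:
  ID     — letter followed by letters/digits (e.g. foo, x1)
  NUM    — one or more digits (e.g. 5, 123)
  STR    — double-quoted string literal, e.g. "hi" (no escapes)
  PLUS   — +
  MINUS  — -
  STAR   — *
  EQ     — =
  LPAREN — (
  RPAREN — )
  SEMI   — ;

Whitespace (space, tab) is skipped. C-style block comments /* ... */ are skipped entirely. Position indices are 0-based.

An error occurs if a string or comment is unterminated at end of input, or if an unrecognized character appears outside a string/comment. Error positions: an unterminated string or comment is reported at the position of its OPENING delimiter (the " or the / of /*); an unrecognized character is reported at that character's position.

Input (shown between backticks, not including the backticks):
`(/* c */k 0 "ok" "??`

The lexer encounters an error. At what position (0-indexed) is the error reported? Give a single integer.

Answer: 17

Derivation:
pos=0: emit LPAREN '('
pos=1: enter COMMENT mode (saw '/*')
exit COMMENT mode (now at pos=8)
pos=8: emit ID 'k' (now at pos=9)
pos=10: emit NUM '0' (now at pos=11)
pos=12: enter STRING mode
pos=12: emit STR "ok" (now at pos=16)
pos=17: enter STRING mode
pos=17: ERROR — unterminated string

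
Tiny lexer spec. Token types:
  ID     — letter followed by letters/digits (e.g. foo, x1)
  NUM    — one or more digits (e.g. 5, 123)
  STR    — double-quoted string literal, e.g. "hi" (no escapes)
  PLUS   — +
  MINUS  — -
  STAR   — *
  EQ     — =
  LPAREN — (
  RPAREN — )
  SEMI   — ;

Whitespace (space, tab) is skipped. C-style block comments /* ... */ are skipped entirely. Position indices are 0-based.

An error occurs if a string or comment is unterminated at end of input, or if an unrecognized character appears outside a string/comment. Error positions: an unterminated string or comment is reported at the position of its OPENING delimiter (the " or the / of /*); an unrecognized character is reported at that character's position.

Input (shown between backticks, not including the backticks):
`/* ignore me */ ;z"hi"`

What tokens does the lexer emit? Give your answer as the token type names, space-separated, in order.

Answer: SEMI ID STR

Derivation:
pos=0: enter COMMENT mode (saw '/*')
exit COMMENT mode (now at pos=15)
pos=16: emit SEMI ';'
pos=17: emit ID 'z' (now at pos=18)
pos=18: enter STRING mode
pos=18: emit STR "hi" (now at pos=22)
DONE. 3 tokens: [SEMI, ID, STR]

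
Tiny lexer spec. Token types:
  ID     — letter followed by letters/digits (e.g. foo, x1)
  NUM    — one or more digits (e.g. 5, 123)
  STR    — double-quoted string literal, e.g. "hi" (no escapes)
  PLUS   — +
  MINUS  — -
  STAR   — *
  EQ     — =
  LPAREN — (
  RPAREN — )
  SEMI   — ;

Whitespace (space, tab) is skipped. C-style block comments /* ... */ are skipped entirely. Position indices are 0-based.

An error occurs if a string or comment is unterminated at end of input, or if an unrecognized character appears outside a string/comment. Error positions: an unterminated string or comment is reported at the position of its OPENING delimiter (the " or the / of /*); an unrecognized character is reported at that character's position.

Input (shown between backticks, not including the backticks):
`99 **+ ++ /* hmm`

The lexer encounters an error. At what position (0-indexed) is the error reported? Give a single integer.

Answer: 10

Derivation:
pos=0: emit NUM '99' (now at pos=2)
pos=3: emit STAR '*'
pos=4: emit STAR '*'
pos=5: emit PLUS '+'
pos=7: emit PLUS '+'
pos=8: emit PLUS '+'
pos=10: enter COMMENT mode (saw '/*')
pos=10: ERROR — unterminated comment (reached EOF)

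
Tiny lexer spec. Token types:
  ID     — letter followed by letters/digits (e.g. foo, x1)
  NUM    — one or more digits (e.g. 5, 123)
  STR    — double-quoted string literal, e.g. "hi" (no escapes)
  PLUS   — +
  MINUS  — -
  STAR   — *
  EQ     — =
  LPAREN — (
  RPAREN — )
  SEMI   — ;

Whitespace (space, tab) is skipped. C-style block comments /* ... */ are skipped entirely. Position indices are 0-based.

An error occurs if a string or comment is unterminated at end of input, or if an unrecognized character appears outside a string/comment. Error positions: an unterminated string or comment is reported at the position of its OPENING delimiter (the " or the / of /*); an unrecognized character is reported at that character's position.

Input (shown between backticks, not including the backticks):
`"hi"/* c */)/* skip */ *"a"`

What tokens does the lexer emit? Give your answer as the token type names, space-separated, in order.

Answer: STR RPAREN STAR STR

Derivation:
pos=0: enter STRING mode
pos=0: emit STR "hi" (now at pos=4)
pos=4: enter COMMENT mode (saw '/*')
exit COMMENT mode (now at pos=11)
pos=11: emit RPAREN ')'
pos=12: enter COMMENT mode (saw '/*')
exit COMMENT mode (now at pos=22)
pos=23: emit STAR '*'
pos=24: enter STRING mode
pos=24: emit STR "a" (now at pos=27)
DONE. 4 tokens: [STR, RPAREN, STAR, STR]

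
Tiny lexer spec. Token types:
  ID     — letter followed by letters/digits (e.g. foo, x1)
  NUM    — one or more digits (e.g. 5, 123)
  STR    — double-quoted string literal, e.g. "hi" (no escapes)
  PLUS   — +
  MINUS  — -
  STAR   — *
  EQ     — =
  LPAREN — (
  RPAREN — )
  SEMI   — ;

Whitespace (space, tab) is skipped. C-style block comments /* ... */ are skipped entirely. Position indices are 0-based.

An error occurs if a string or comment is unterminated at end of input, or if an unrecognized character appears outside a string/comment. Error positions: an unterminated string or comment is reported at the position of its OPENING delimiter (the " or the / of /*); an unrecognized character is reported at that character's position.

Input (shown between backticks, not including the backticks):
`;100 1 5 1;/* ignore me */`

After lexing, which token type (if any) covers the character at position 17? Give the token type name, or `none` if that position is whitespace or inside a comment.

pos=0: emit SEMI ';'
pos=1: emit NUM '100' (now at pos=4)
pos=5: emit NUM '1' (now at pos=6)
pos=7: emit NUM '5' (now at pos=8)
pos=9: emit NUM '1' (now at pos=10)
pos=10: emit SEMI ';'
pos=11: enter COMMENT mode (saw '/*')
exit COMMENT mode (now at pos=26)
DONE. 6 tokens: [SEMI, NUM, NUM, NUM, NUM, SEMI]
Position 17: char is 'o' -> none

Answer: none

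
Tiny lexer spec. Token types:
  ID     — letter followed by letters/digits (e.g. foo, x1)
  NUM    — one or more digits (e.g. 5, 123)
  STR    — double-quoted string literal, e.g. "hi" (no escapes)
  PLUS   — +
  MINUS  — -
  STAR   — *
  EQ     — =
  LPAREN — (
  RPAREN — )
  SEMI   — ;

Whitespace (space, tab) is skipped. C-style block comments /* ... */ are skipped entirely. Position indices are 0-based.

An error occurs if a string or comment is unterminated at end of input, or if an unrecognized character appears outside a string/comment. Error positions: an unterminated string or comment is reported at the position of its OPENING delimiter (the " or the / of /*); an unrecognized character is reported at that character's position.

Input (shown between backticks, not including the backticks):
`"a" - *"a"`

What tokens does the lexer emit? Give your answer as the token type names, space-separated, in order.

Answer: STR MINUS STAR STR

Derivation:
pos=0: enter STRING mode
pos=0: emit STR "a" (now at pos=3)
pos=4: emit MINUS '-'
pos=6: emit STAR '*'
pos=7: enter STRING mode
pos=7: emit STR "a" (now at pos=10)
DONE. 4 tokens: [STR, MINUS, STAR, STR]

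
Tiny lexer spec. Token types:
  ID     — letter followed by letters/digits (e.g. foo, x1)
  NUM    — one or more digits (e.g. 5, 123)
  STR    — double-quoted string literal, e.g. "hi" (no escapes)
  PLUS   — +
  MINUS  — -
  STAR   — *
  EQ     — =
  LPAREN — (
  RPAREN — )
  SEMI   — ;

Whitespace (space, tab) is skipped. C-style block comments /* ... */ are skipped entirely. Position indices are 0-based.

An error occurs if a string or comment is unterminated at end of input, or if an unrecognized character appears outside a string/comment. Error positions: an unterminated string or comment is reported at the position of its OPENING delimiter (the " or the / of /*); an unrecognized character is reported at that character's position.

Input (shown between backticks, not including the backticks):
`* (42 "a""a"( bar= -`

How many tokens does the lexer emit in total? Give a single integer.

pos=0: emit STAR '*'
pos=2: emit LPAREN '('
pos=3: emit NUM '42' (now at pos=5)
pos=6: enter STRING mode
pos=6: emit STR "a" (now at pos=9)
pos=9: enter STRING mode
pos=9: emit STR "a" (now at pos=12)
pos=12: emit LPAREN '('
pos=14: emit ID 'bar' (now at pos=17)
pos=17: emit EQ '='
pos=19: emit MINUS '-'
DONE. 9 tokens: [STAR, LPAREN, NUM, STR, STR, LPAREN, ID, EQ, MINUS]

Answer: 9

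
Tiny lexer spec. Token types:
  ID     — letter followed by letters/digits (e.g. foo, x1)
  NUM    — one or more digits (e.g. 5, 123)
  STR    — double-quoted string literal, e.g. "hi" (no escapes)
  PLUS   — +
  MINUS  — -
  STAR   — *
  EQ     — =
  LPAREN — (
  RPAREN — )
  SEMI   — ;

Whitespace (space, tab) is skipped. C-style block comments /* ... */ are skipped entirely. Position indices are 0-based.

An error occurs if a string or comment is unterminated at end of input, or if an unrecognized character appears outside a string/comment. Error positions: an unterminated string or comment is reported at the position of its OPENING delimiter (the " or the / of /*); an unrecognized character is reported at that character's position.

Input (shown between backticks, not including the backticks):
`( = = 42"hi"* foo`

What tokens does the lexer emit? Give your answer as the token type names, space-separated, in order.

Answer: LPAREN EQ EQ NUM STR STAR ID

Derivation:
pos=0: emit LPAREN '('
pos=2: emit EQ '='
pos=4: emit EQ '='
pos=6: emit NUM '42' (now at pos=8)
pos=8: enter STRING mode
pos=8: emit STR "hi" (now at pos=12)
pos=12: emit STAR '*'
pos=14: emit ID 'foo' (now at pos=17)
DONE. 7 tokens: [LPAREN, EQ, EQ, NUM, STR, STAR, ID]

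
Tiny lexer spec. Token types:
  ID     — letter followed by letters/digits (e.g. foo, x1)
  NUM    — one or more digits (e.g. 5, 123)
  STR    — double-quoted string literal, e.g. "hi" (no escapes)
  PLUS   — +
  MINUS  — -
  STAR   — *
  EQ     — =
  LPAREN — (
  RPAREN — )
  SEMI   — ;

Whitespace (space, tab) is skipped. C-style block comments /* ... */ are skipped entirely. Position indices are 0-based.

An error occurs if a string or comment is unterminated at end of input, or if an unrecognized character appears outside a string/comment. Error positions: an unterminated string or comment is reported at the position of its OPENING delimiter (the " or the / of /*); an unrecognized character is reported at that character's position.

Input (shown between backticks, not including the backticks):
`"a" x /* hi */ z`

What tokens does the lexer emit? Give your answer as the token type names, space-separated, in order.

Answer: STR ID ID

Derivation:
pos=0: enter STRING mode
pos=0: emit STR "a" (now at pos=3)
pos=4: emit ID 'x' (now at pos=5)
pos=6: enter COMMENT mode (saw '/*')
exit COMMENT mode (now at pos=14)
pos=15: emit ID 'z' (now at pos=16)
DONE. 3 tokens: [STR, ID, ID]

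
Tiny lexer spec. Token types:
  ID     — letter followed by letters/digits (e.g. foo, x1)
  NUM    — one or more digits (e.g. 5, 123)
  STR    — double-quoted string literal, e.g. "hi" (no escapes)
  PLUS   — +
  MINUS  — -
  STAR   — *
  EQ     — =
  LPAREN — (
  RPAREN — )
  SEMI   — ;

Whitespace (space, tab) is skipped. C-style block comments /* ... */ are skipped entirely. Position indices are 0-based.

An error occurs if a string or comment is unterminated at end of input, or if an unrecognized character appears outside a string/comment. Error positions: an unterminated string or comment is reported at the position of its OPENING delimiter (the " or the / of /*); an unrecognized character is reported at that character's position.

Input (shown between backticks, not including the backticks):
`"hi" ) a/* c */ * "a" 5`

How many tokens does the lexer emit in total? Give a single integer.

pos=0: enter STRING mode
pos=0: emit STR "hi" (now at pos=4)
pos=5: emit RPAREN ')'
pos=7: emit ID 'a' (now at pos=8)
pos=8: enter COMMENT mode (saw '/*')
exit COMMENT mode (now at pos=15)
pos=16: emit STAR '*'
pos=18: enter STRING mode
pos=18: emit STR "a" (now at pos=21)
pos=22: emit NUM '5' (now at pos=23)
DONE. 6 tokens: [STR, RPAREN, ID, STAR, STR, NUM]

Answer: 6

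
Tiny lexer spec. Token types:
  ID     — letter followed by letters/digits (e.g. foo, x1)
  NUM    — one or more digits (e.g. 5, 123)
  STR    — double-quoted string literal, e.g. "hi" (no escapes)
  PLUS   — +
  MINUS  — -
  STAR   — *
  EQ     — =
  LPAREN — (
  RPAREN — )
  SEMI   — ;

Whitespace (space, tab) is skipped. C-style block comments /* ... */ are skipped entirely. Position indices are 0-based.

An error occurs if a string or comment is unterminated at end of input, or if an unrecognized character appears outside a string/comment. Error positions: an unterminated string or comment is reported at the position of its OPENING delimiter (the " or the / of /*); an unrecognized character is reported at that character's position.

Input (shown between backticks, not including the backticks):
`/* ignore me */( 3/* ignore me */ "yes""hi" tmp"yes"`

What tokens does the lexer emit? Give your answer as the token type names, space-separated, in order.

pos=0: enter COMMENT mode (saw '/*')
exit COMMENT mode (now at pos=15)
pos=15: emit LPAREN '('
pos=17: emit NUM '3' (now at pos=18)
pos=18: enter COMMENT mode (saw '/*')
exit COMMENT mode (now at pos=33)
pos=34: enter STRING mode
pos=34: emit STR "yes" (now at pos=39)
pos=39: enter STRING mode
pos=39: emit STR "hi" (now at pos=43)
pos=44: emit ID 'tmp' (now at pos=47)
pos=47: enter STRING mode
pos=47: emit STR "yes" (now at pos=52)
DONE. 6 tokens: [LPAREN, NUM, STR, STR, ID, STR]

Answer: LPAREN NUM STR STR ID STR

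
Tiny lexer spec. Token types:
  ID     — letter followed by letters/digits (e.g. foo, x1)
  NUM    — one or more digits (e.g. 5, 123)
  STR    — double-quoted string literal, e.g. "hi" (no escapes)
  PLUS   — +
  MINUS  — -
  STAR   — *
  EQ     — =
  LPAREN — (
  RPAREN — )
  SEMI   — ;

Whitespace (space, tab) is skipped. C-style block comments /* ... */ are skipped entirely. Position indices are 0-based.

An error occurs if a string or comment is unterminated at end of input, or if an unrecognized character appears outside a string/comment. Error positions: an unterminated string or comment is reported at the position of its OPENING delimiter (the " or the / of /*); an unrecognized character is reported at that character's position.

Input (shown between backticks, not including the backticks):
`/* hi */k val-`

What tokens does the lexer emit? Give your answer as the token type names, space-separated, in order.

Answer: ID ID MINUS

Derivation:
pos=0: enter COMMENT mode (saw '/*')
exit COMMENT mode (now at pos=8)
pos=8: emit ID 'k' (now at pos=9)
pos=10: emit ID 'val' (now at pos=13)
pos=13: emit MINUS '-'
DONE. 3 tokens: [ID, ID, MINUS]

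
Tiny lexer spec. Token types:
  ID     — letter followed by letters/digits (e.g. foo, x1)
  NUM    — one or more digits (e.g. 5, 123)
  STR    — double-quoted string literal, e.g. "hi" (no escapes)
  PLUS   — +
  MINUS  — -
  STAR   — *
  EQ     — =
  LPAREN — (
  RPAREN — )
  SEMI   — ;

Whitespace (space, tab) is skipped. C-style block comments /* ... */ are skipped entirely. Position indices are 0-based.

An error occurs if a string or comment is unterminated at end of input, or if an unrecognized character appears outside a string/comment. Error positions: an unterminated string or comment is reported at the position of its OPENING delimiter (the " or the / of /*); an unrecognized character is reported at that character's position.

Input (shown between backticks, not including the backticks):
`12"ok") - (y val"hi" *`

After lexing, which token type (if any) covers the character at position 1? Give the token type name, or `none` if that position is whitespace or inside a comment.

pos=0: emit NUM '12' (now at pos=2)
pos=2: enter STRING mode
pos=2: emit STR "ok" (now at pos=6)
pos=6: emit RPAREN ')'
pos=8: emit MINUS '-'
pos=10: emit LPAREN '('
pos=11: emit ID 'y' (now at pos=12)
pos=13: emit ID 'val' (now at pos=16)
pos=16: enter STRING mode
pos=16: emit STR "hi" (now at pos=20)
pos=21: emit STAR '*'
DONE. 9 tokens: [NUM, STR, RPAREN, MINUS, LPAREN, ID, ID, STR, STAR]
Position 1: char is '2' -> NUM

Answer: NUM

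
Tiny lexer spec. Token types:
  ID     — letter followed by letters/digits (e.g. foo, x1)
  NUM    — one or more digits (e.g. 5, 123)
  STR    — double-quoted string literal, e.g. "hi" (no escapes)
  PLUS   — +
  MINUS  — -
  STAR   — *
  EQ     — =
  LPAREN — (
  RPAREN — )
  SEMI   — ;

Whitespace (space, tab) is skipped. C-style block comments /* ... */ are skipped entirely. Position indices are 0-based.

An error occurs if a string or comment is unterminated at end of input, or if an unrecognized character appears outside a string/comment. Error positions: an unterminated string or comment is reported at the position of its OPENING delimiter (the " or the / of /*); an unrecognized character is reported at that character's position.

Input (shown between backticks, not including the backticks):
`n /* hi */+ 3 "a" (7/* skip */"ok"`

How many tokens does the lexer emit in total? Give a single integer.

pos=0: emit ID 'n' (now at pos=1)
pos=2: enter COMMENT mode (saw '/*')
exit COMMENT mode (now at pos=10)
pos=10: emit PLUS '+'
pos=12: emit NUM '3' (now at pos=13)
pos=14: enter STRING mode
pos=14: emit STR "a" (now at pos=17)
pos=18: emit LPAREN '('
pos=19: emit NUM '7' (now at pos=20)
pos=20: enter COMMENT mode (saw '/*')
exit COMMENT mode (now at pos=30)
pos=30: enter STRING mode
pos=30: emit STR "ok" (now at pos=34)
DONE. 7 tokens: [ID, PLUS, NUM, STR, LPAREN, NUM, STR]

Answer: 7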